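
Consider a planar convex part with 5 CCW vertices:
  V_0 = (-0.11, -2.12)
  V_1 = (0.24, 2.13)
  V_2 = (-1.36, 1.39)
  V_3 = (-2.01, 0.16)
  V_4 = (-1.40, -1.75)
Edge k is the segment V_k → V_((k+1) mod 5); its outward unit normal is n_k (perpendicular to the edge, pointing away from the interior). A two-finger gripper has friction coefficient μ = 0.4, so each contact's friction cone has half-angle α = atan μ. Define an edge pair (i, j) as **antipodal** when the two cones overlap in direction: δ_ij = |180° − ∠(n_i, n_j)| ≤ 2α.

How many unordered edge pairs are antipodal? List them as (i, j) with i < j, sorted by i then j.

α = atan 0.4 = 21.80°;  2α = 43.60°
n_0 = (+0.9966, -0.0821)
n_1 = (-0.4198, +0.9076)
n_2 = (-0.8841, +0.4672)
n_3 = (-0.9526, -0.3042)
n_4 = (-0.2757, -0.9612)
  (0,1): δ = 60.47°  ·
  (0,2): δ = 23.15°  ✓
  (0,3): δ = 22.42°  ✓
  (0,4): δ = 78.70°  ·
  (1,2): δ = 142.67°  ·
  (1,3): δ = 97.11°  ·
  (1,4): δ = 40.82°  ✓
  (2,3): δ = 134.43°  ·
  (2,4): δ = 78.15°  ·
  (3,4): δ = 123.72°  ·
antipodal pairs: 3

count = 3; pairs: (0,2), (0,3), (1,4)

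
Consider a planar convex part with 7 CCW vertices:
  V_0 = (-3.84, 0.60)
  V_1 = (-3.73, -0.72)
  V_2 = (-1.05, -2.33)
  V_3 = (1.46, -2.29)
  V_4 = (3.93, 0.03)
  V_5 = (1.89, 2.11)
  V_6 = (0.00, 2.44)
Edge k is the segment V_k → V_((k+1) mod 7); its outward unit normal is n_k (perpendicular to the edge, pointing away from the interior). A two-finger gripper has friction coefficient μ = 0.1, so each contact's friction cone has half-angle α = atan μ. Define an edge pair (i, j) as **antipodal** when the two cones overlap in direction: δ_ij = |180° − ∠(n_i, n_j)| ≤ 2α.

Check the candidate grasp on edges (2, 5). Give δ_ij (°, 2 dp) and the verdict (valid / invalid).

α = atan 0.1 = 5.71°;  2α = 11.42°
edge 2: e_2 = (+2.51, +0.04);  n_2 = (+0.0159, -0.9999)
edge 5: e_5 = (-1.89, +0.33);  n_5 = (+0.1720, +0.9851)
∠(n_2, n_5) = 169.18°
δ = |180° − 169.18°| = 10.82°
10.82° ≤ 2α = 11.42°  →  valid

δ = 10.82°, valid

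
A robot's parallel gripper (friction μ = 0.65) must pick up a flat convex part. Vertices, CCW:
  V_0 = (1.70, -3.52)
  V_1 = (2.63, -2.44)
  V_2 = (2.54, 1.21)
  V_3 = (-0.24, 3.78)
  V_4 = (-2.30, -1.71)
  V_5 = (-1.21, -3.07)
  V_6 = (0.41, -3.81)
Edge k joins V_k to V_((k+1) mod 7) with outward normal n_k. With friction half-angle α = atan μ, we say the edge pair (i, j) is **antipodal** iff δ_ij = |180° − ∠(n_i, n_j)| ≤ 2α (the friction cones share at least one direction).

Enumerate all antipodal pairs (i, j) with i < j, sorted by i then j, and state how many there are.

count = 8; pairs: (0,3), (1,3), (1,4), (1,5), (2,4), (2,5), (2,6), (3,6)

α = atan 0.65 = 33.02°;  2α = 66.05°
n_0 = (+0.7578, -0.6525)
n_1 = (+0.9997, +0.0247)
n_2 = (+0.6788, +0.7343)
n_3 = (-0.9363, +0.3513)
n_4 = (-0.7803, -0.6254)
n_5 = (-0.4155, -0.9096)
n_6 = (+0.2193, -0.9757)
  (0,1): δ = 137.86°  ·
  (0,2): δ = 92.02°  ·
  (0,3): δ = 20.16°  ✓
  (0,4): δ = 79.44°  ·
  (0,5): δ = 106.18°  ·
  (0,6): δ = 143.40°  ·
  (1,2): δ = 134.16°  ·
  (1,3): δ = 21.98°  ✓
  (1,4): δ = 37.30°  ✓
  (1,5): δ = 64.04°  ✓
  (1,6): δ = 101.26°  ·
  (2,3): δ = 67.82°  ·
  (2,4): δ = 8.54°  ✓
  (2,5): δ = 18.20°  ✓
  (2,6): δ = 55.42°  ✓
  (3,4): δ = 120.72°  ·
  (3,5): δ = 93.98°  ·
  (3,6): δ = 56.76°  ✓
  (4,5): δ = 153.26°  ·
  (4,6): δ = 116.04°  ·
  (5,6): δ = 142.78°  ·
antipodal pairs: 8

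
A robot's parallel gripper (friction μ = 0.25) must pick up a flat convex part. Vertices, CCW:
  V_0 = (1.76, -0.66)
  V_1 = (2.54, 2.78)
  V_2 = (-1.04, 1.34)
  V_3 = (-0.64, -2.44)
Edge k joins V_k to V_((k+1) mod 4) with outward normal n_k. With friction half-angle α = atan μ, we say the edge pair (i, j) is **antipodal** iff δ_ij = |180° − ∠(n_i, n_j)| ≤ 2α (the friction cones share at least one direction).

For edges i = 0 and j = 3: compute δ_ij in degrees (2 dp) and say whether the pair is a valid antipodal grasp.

δ = 139.34°, invalid

α = atan 0.25 = 14.04°;  2α = 28.07°
edge 0: e_0 = (+0.78, +3.44);  n_0 = (+0.9752, -0.2211)
edge 3: e_3 = (+2.40, +1.78);  n_3 = (+0.5957, -0.8032)
∠(n_0, n_3) = 40.66°
δ = |180° − 40.66°| = 139.34°
139.34° > 2α = 28.07°  →  invalid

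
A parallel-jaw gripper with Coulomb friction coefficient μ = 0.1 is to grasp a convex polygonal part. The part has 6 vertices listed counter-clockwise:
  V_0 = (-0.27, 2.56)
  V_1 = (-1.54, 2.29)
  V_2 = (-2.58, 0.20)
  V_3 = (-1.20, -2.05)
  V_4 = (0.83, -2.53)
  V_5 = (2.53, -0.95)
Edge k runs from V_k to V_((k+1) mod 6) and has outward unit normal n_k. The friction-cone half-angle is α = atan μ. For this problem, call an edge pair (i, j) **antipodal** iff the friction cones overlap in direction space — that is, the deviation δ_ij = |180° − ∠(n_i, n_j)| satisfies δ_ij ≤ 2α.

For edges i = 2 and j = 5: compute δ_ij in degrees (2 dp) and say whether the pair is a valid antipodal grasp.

α = atan 0.1 = 5.71°;  2α = 11.42°
edge 2: e_2 = (+1.38, -2.25);  n_2 = (-0.8524, -0.5228)
edge 5: e_5 = (-2.80, +3.51);  n_5 = (+0.7817, +0.6236)
∠(n_2, n_5) = 172.94°
δ = |180° − 172.94°| = 7.06°
7.06° ≤ 2α = 11.42°  →  valid

δ = 7.06°, valid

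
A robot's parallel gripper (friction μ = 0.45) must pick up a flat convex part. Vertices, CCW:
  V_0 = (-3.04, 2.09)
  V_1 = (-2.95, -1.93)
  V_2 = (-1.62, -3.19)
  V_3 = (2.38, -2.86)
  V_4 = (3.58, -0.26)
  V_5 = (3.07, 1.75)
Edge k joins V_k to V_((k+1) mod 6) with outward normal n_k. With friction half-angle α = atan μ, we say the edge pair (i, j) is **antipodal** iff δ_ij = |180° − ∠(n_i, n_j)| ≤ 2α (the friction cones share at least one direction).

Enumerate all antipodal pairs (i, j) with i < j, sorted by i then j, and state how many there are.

α = atan 0.45 = 24.23°;  2α = 48.46°
n_0 = (-0.9997, -0.0224)
n_1 = (-0.6877, -0.7260)
n_2 = (+0.0822, -0.9966)
n_3 = (+0.9080, -0.4191)
n_4 = (+0.9693, +0.2459)
n_5 = (+0.0556, +0.9985)
  (0,1): δ = 134.73°  ·
  (0,2): δ = 86.57°  ·
  (0,3): δ = 26.06°  ✓
  (0,4): δ = 12.95°  ✓
  (0,5): δ = 85.53°  ·
  (1,2): δ = 131.83°  ·
  (1,3): δ = 71.32°  ·
  (1,4): δ = 32.31°  ✓
  (1,5): δ = 40.27°  ✓
  (2,3): δ = 119.49°  ·
  (2,4): δ = 80.48°  ·
  (2,5): δ = 7.90°  ✓
  (3,4): δ = 140.99°  ·
  (3,5): δ = 68.41°  ·
  (4,5): δ = 107.42°  ·
antipodal pairs: 5

count = 5; pairs: (0,3), (0,4), (1,4), (1,5), (2,5)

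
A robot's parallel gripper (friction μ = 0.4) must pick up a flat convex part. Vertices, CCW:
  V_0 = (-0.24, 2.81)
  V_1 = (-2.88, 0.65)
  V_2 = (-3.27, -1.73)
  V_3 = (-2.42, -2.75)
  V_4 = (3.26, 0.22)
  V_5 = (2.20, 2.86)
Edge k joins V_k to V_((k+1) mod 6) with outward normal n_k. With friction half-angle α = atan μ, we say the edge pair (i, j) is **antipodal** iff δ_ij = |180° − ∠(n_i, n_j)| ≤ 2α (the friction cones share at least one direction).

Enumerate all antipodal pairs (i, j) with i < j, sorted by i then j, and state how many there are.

α = atan 0.4 = 21.80°;  2α = 43.60°
n_0 = (-0.6332, +0.7740)
n_1 = (-0.9868, +0.1617)
n_2 = (-0.7682, -0.6402)
n_3 = (+0.4634, -0.8862)
n_4 = (+0.9280, +0.3726)
n_5 = (-0.0205, +0.9998)
  (0,1): δ = 138.60°  ·
  (0,2): δ = 89.48°  ·
  (0,3): δ = 11.68°  ✓
  (0,4): δ = 72.59°  ·
  (0,5): δ = 141.88°  ·
  (1,2): δ = 130.89°  ·
  (1,3): δ = 53.09°  ·
  (1,4): δ = 31.18°  ✓
  (1,5): δ = 100.48°  ·
  (2,3): δ = 102.20°  ·
  (2,4): δ = 17.93°  ✓
  (2,5): δ = 51.37°  ·
  (3,4): δ = 95.73°  ·
  (3,5): δ = 26.43°  ✓
  (4,5): δ = 110.70°  ·
antipodal pairs: 4

count = 4; pairs: (0,3), (1,4), (2,4), (3,5)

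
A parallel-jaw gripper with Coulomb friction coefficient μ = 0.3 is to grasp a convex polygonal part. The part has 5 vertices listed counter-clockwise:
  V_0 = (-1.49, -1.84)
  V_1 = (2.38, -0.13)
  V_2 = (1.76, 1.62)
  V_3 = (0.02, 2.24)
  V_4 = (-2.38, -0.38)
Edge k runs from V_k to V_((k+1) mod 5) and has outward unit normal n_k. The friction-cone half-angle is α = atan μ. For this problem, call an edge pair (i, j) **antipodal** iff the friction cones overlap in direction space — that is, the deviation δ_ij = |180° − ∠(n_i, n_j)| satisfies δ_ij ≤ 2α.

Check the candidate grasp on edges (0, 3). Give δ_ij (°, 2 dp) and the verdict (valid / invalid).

δ = 23.67°, valid

α = atan 0.3 = 16.70°;  2α = 33.40°
edge 0: e_0 = (+3.87, +1.71);  n_0 = (+0.4042, -0.9147)
edge 3: e_3 = (-2.40, -2.62);  n_3 = (-0.7374, +0.6755)
∠(n_0, n_3) = 156.33°
δ = |180° − 156.33°| = 23.67°
23.67° ≤ 2α = 33.40°  →  valid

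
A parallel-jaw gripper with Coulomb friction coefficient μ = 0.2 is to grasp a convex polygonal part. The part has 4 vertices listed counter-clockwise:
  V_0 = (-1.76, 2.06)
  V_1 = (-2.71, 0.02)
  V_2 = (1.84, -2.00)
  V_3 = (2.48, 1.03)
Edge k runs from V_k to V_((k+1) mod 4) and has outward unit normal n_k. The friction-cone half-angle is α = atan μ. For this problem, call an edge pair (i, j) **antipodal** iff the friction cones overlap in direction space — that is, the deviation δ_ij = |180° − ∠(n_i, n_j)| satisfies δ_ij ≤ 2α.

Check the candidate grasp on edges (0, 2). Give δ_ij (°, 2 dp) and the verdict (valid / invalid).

α = atan 0.2 = 11.31°;  2α = 22.62°
edge 0: e_0 = (-0.95, -2.04);  n_0 = (-0.9065, +0.4222)
edge 2: e_2 = (+0.64, +3.03);  n_2 = (+0.9784, -0.2067)
∠(n_0, n_2) = 166.96°
δ = |180° − 166.96°| = 13.04°
13.04° ≤ 2α = 22.62°  →  valid

δ = 13.04°, valid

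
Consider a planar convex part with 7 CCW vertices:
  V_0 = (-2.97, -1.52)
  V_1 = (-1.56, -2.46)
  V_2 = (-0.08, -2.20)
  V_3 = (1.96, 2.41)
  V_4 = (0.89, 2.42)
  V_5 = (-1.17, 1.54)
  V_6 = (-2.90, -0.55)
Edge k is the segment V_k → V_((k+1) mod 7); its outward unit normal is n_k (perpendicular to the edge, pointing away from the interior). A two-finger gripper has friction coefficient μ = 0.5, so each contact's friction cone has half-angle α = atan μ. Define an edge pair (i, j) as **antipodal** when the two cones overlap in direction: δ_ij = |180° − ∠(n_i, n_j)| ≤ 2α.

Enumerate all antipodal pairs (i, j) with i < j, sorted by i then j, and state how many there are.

count = 7; pairs: (0,3), (1,3), (1,4), (1,5), (2,4), (2,5), (2,6)

α = atan 0.5 = 26.57°;  2α = 53.13°
n_0 = (-0.5547, -0.8321)
n_1 = (+0.1730, -0.9849)
n_2 = (+0.9145, -0.4047)
n_3 = (+0.0093, +1.0000)
n_4 = (-0.3928, +0.9196)
n_5 = (-0.7703, +0.6376)
n_6 = (-0.9974, +0.0720)
  (0,1): δ = 136.35°  ·
  (0,2): δ = 80.18°  ·
  (0,3): δ = 33.15°  ✓
  (0,4): δ = 56.82°  ·
  (0,5): δ = 84.07°  ·
  (0,6): δ = 119.56°  ·
  (1,2): δ = 123.83°  ·
  (1,3): δ = 10.50°  ✓
  (1,4): δ = 13.17°  ✓
  (1,5): δ = 40.42°  ✓
  (1,6): δ = 75.91°  ·
  (2,3): δ = 66.67°  ·
  (2,4): δ = 43.00°  ✓
  (2,5): δ = 15.75°  ✓
  (2,6): δ = 19.74°  ✓
  (3,4): δ = 156.33°  ·
  (3,5): δ = 129.08°  ·
  (3,6): δ = 93.59°  ·
  (4,5): δ = 152.75°  ·
  (4,6): δ = 117.26°  ·
  (5,6): δ = 144.51°  ·
antipodal pairs: 7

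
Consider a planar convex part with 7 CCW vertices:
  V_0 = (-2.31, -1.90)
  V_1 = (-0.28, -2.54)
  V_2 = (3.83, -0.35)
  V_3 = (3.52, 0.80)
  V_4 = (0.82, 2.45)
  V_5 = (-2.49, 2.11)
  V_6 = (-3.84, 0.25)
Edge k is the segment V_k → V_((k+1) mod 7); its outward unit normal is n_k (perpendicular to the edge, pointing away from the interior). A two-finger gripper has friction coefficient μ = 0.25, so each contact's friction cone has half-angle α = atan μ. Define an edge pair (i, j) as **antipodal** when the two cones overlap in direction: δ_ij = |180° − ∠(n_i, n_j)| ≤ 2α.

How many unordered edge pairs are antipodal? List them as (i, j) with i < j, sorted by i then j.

count = 6; pairs: (0,3), (0,4), (1,4), (1,5), (2,6), (3,6)

α = atan 0.25 = 14.04°;  2α = 28.07°
n_0 = (-0.3007, -0.9537)
n_1 = (+0.4703, -0.8825)
n_2 = (+0.9655, +0.2603)
n_3 = (+0.5215, +0.8533)
n_4 = (-0.1022, +0.9948)
n_5 = (-0.8093, +0.5874)
n_6 = (-0.8148, -0.5798)
  (0,1): δ = 134.45°  ·
  (0,2): δ = 57.42°  ·
  (0,3): δ = 13.93°  ✓
  (0,4): δ = 23.36°  ✓
  (0,5): δ = 71.53°  ·
  (0,6): δ = 142.94°  ·
  (1,2): δ = 102.96°  ·
  (1,3): δ = 59.48°  ·
  (1,4): δ = 22.19°  ✓
  (1,5): δ = 25.98°  ✓
  (1,6): δ = 97.39°  ·
  (2,3): δ = 136.52°  ·
  (2,4): δ = 99.22°  ·
  (2,5): δ = 51.06°  ·
  (2,6): δ = 20.35°  ✓
  (3,4): δ = 142.71°  ·
  (3,5): δ = 94.54°  ·
  (3,6): δ = 23.13°  ✓
  (4,5): δ = 131.84°  ·
  (4,6): δ = 60.43°  ·
  (5,6): δ = 108.59°  ·
antipodal pairs: 6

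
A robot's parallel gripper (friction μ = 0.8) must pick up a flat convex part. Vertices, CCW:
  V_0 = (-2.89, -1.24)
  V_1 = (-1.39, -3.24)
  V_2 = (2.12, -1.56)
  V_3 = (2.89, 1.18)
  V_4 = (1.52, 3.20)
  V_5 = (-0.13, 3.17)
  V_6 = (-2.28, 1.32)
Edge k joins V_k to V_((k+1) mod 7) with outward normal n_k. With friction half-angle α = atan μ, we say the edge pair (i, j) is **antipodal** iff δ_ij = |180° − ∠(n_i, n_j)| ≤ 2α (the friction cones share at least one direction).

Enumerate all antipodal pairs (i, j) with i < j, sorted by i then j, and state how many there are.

count = 10; pairs: (0,2), (0,3), (0,4), (1,4), (1,5), (1,6), (2,4), (2,5), (2,6), (3,6)

α = atan 0.8 = 38.66°;  2α = 77.32°
n_0 = (-0.8000, -0.6000)
n_1 = (+0.4317, -0.9020)
n_2 = (+0.9627, -0.2705)
n_3 = (+0.8276, +0.5613)
n_4 = (-0.0182, +0.9998)
n_5 = (-0.6522, +0.7580)
n_6 = (-0.9728, +0.2318)
  (0,1): δ = 101.29°  ·
  (0,2): δ = 52.57°  ✓
  (0,3): δ = 2.72°  ✓
  (0,4): δ = 54.17°  ✓
  (0,5): δ = 93.84°  ·
  (0,6): δ = 129.73°  ·
  (1,2): δ = 131.27°  ·
  (1,3): δ = 81.43°  ·
  (1,4): δ = 24.54°  ✓
  (1,5): δ = 15.13°  ✓
  (1,6): δ = 51.02°  ✓
  (2,3): δ = 130.16°  ·
  (2,4): δ = 73.26°  ✓
  (2,5): δ = 33.59°  ✓
  (2,6): δ = 2.29°  ✓
  (3,4): δ = 123.10°  ·
  (3,5): δ = 83.43°  ·
  (3,6): δ = 47.55°  ✓
  (4,5): δ = 140.33°  ·
  (4,6): δ = 104.44°  ·
  (5,6): δ = 144.11°  ·
antipodal pairs: 10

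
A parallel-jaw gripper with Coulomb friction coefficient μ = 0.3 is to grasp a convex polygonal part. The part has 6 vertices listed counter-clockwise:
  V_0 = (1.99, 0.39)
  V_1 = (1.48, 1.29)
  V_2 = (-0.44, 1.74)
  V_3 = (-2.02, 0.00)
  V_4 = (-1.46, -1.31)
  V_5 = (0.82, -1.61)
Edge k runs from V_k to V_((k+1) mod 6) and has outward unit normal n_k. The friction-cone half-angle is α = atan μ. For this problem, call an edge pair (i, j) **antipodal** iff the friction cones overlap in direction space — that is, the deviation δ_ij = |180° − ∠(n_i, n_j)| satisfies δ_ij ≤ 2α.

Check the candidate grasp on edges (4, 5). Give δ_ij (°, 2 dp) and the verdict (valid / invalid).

δ = 112.83°, invalid

α = atan 0.3 = 16.70°;  2α = 33.40°
edge 4: e_4 = (+2.28, -0.30);  n_4 = (-0.1305, -0.9915)
edge 5: e_5 = (+1.17, +2.00);  n_5 = (+0.8632, -0.5049)
∠(n_4, n_5) = 67.17°
δ = |180° − 67.17°| = 112.83°
112.83° > 2α = 33.40°  →  invalid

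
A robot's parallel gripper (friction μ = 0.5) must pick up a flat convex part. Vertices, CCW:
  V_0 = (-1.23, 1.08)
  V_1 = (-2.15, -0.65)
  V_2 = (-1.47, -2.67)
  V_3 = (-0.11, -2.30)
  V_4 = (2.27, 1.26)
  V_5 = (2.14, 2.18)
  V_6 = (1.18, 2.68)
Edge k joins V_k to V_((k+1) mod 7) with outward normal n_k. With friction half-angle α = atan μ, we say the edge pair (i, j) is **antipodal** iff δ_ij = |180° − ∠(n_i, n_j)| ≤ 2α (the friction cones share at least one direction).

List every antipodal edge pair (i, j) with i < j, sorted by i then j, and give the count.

count = 9; pairs: (0,2), (0,3), (0,4), (1,3), (1,4), (1,5), (2,5), (2,6), (3,6)

α = atan 0.5 = 26.57°;  2α = 53.13°
n_0 = (-0.8829, +0.4695)
n_1 = (-0.9477, -0.3190)
n_2 = (+0.2625, -0.9649)
n_3 = (+0.8313, -0.5558)
n_4 = (+0.9902, +0.1399)
n_5 = (+0.4619, +0.8869)
n_6 = (-0.5531, +0.8331)
  (0,1): δ = 133.39°  ·
  (0,2): δ = 46.78°  ✓
  (0,3): δ = 5.76°  ✓
  (0,4): δ = 36.05°  ✓
  (0,5): δ = 90.49°  ·
  (0,6): δ = 151.58°  ·
  (1,2): δ = 93.39°  ·
  (1,3): δ = 52.37°  ✓
  (1,4): δ = 10.56°  ✓
  (1,5): δ = 43.88°  ✓
  (1,6): δ = 104.98°  ·
  (2,3): δ = 138.98°  ·
  (2,4): δ = 97.18°  ·
  (2,5): δ = 42.73°  ✓
  (2,6): δ = 18.36°  ✓
  (3,4): δ = 138.19°  ·
  (3,5): δ = 83.75°  ·
  (3,6): δ = 22.66°  ✓
  (4,5): δ = 125.55°  ·
  (4,6): δ = 64.46°  ·
  (5,6): δ = 118.91°  ·
antipodal pairs: 9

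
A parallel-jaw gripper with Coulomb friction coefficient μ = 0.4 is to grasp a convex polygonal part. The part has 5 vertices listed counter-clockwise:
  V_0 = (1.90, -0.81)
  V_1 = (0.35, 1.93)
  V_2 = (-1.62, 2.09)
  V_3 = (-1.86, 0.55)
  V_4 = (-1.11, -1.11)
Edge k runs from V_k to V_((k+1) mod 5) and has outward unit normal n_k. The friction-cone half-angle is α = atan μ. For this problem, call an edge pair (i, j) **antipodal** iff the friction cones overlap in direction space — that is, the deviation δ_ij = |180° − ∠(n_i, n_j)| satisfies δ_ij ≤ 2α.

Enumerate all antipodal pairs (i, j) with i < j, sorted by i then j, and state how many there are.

α = atan 0.4 = 21.80°;  2α = 43.60°
n_0 = (+0.8704, +0.4924)
n_1 = (+0.0810, +0.9967)
n_2 = (-0.9881, +0.1540)
n_3 = (-0.9113, -0.4117)
n_4 = (+0.0992, -0.9951)
  (0,1): δ = 124.14°  ·
  (0,2): δ = 38.35°  ✓
  (0,3): δ = 5.18°  ✓
  (0,4): δ = 66.20°  ·
  (1,2): δ = 94.21°  ·
  (1,3): δ = 61.04°  ·
  (1,4): δ = 10.34°  ✓
  (2,3): δ = 146.83°  ·
  (2,4): δ = 75.45°  ·
  (3,4): δ = 108.62°  ·
antipodal pairs: 3

count = 3; pairs: (0,2), (0,3), (1,4)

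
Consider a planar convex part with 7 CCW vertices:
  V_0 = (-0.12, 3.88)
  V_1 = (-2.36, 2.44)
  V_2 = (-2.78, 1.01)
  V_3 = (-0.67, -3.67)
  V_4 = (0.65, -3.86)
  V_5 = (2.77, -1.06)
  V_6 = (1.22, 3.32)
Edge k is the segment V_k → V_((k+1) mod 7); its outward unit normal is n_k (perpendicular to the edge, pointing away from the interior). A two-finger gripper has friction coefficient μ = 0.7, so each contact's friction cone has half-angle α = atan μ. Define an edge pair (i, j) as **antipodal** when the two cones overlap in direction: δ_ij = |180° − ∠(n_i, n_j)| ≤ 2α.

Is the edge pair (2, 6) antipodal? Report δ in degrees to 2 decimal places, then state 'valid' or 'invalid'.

α = atan 0.7 = 34.99°;  2α = 69.98°
edge 2: e_2 = (+2.11, -4.68);  n_2 = (-0.9116, -0.4110)
edge 6: e_6 = (-1.34, +0.56);  n_6 = (+0.3856, +0.9227)
∠(n_2, n_6) = 136.95°
δ = |180° − 136.95°| = 43.05°
43.05° ≤ 2α = 69.98°  →  valid

δ = 43.05°, valid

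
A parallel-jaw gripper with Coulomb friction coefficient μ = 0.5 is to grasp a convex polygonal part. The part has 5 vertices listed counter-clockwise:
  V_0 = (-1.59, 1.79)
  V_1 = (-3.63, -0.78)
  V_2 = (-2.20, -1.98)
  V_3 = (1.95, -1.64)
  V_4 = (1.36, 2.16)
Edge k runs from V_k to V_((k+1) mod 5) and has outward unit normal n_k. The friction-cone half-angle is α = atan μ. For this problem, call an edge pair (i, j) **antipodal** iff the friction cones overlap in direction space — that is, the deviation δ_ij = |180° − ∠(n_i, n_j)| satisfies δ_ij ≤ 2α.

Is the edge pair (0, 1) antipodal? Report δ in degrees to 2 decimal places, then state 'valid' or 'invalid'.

δ = 91.56°, invalid

α = atan 0.5 = 26.57°;  2α = 53.13°
edge 0: e_0 = (-2.04, -2.57);  n_0 = (-0.7832, +0.6217)
edge 1: e_1 = (+1.43, -1.20);  n_1 = (-0.6428, -0.7660)
∠(n_0, n_1) = 88.44°
δ = |180° − 88.44°| = 91.56°
91.56° > 2α = 53.13°  →  invalid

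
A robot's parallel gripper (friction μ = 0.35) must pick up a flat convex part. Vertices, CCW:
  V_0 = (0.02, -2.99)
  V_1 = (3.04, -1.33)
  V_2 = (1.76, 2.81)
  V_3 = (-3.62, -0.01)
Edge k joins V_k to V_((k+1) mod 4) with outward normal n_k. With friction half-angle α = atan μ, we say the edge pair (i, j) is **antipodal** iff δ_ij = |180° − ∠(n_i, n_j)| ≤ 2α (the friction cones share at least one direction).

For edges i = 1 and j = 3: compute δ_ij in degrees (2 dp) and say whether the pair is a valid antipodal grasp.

δ = 33.51°, valid

α = atan 0.35 = 19.29°;  2α = 38.58°
edge 1: e_1 = (-1.28, +4.14);  n_1 = (+0.9554, +0.2954)
edge 3: e_3 = (+3.64, -2.98);  n_3 = (-0.6335, -0.7738)
∠(n_1, n_3) = 146.49°
δ = |180° − 146.49°| = 33.51°
33.51° ≤ 2α = 38.58°  →  valid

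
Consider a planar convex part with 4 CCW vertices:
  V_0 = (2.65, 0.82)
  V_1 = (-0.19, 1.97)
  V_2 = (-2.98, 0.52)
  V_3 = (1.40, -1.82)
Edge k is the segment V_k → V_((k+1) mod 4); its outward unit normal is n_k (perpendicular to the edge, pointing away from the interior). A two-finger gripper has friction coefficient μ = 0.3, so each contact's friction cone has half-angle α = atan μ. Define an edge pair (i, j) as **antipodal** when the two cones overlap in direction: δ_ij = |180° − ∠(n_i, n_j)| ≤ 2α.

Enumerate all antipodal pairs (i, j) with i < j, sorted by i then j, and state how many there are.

α = atan 0.3 = 16.70°;  2α = 33.40°
n_0 = (+0.3753, +0.9269)
n_1 = (-0.4612, +0.8873)
n_2 = (-0.4712, -0.8820)
n_3 = (+0.9038, -0.4279)
  (0,1): δ = 130.49°  ·
  (0,2): δ = 6.07°  ✓
  (0,3): δ = 86.71°  ·
  (1,2): δ = 55.57°  ·
  (1,3): δ = 37.20°  ·
  (2,3): δ = 87.22°  ·
antipodal pairs: 1

count = 1; pairs: (0,2)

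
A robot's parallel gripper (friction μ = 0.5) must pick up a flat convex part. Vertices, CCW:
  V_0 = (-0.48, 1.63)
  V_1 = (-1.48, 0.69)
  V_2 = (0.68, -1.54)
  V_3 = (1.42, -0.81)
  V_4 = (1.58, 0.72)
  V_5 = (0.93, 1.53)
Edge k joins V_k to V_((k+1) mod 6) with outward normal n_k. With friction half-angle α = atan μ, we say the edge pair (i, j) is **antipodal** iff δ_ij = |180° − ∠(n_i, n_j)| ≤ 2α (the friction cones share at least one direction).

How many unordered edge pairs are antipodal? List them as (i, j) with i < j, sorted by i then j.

α = atan 0.5 = 26.57°;  2α = 53.13°
n_0 = (-0.6849, +0.7286)
n_1 = (-0.7183, -0.6957)
n_2 = (+0.7023, -0.7119)
n_3 = (+0.9946, -0.1040)
n_4 = (+0.7799, +0.6259)
n_5 = (+0.0707, +0.9975)
  (0,1): δ = 89.14°  ·
  (0,2): δ = 1.38°  ✓
  (0,3): δ = 40.80°  ✓
  (0,4): δ = 85.52°  ·
  (0,5): δ = 132.71°  ·
  (1,2): δ = 89.48°  ·
  (1,3): δ = 50.06°  ✓
  (1,4): δ = 5.34°  ✓
  (1,5): δ = 41.86°  ✓
  (2,3): δ = 140.58°  ·
  (2,4): δ = 95.86°  ·
  (2,5): δ = 48.67°  ✓
  (3,4): δ = 135.28°  ·
  (3,5): δ = 88.09°  ·
  (4,5): δ = 132.80°  ·
antipodal pairs: 6

count = 6; pairs: (0,2), (0,3), (1,3), (1,4), (1,5), (2,5)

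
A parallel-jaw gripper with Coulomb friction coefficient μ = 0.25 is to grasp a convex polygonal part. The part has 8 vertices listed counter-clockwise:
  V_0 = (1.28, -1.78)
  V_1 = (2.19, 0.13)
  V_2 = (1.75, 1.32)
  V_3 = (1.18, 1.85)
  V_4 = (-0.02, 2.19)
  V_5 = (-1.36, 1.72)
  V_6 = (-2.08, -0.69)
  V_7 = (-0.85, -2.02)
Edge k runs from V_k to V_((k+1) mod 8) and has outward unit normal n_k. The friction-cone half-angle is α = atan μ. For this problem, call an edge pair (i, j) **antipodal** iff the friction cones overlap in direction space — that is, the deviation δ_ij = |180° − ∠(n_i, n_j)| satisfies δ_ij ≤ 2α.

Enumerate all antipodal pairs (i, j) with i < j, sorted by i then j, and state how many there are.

count = 5; pairs: (0,5), (1,6), (2,6), (3,7), (4,7)

α = atan 0.25 = 14.04°;  2α = 28.07°
n_0 = (+0.9028, -0.4301)
n_1 = (+0.9379, +0.3468)
n_2 = (+0.6809, +0.7323)
n_3 = (+0.2726, +0.9621)
n_4 = (-0.3310, +0.9436)
n_5 = (-0.9582, +0.2863)
n_6 = (-0.7342, -0.6790)
n_7 = (+0.1120, -0.9937)
  (0,1): δ = 134.23°  ·
  (0,2): δ = 107.44°  ·
  (0,3): δ = 80.34°  ·
  (0,4): δ = 45.20°  ·
  (0,5): δ = 8.84°  ✓
  (0,6): δ = 68.24°  ·
  (0,7): δ = 121.90°  ·
  (1,2): δ = 153.21°  ·
  (1,3): δ = 126.11°  ·
  (1,4): δ = 90.96°  ·
  (1,5): δ = 36.93°  ·
  (1,6): δ = 22.47°  ✓
  (1,7): δ = 76.14°  ·
  (2,3): δ = 152.90°  ·
  (2,4): δ = 117.75°  ·
  (2,5): δ = 63.72°  ·
  (2,6): δ = 4.32°  ✓
  (2,7): δ = 49.35°  ·
  (3,4): δ = 144.85°  ·
  (3,5): δ = 90.81°  ·
  (3,6): δ = 31.42°  ·
  (3,7): δ = 22.25°  ✓
  (4,5): δ = 125.96°  ·
  (4,6): δ = 66.57°  ·
  (4,7): δ = 12.90°  ✓
  (5,6): δ = 120.60°  ·
  (5,7): δ = 66.94°  ·
  (6,7): δ = 126.33°  ·
antipodal pairs: 5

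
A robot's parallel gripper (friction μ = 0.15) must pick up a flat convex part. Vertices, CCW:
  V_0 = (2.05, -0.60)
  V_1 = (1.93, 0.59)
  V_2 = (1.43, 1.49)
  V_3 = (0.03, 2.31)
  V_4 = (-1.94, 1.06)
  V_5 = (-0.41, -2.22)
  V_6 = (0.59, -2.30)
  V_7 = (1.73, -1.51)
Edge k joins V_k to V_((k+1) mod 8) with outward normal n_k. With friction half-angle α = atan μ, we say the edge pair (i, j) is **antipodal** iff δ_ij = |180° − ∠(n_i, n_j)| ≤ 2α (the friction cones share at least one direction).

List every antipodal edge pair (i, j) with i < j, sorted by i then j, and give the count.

count = 2; pairs: (1,4), (3,6)

α = atan 0.15 = 8.53°;  2α = 17.06°
n_0 = (+0.9950, +0.1003)
n_1 = (+0.8742, +0.4856)
n_2 = (+0.5054, +0.8629)
n_3 = (-0.5358, +0.8444)
n_4 = (-0.9063, -0.4227)
n_5 = (-0.0797, -0.9968)
n_6 = (+0.5696, -0.8219)
n_7 = (+0.9434, -0.3317)
  (0,1): δ = 156.70°  ·
  (0,2): δ = 126.12°  ·
  (0,3): δ = 63.36°  ·
  (0,4): δ = 19.25°  ·
  (0,5): δ = 79.67°  ·
  (0,6): δ = 118.96°  ·
  (0,7): δ = 154.87°  ·
  (1,2): δ = 149.41°  ·
  (1,3): δ = 86.66°  ·
  (1,4): δ = 4.05°  ✓
  (1,5): δ = 56.37°  ·
  (1,6): δ = 95.67°  ·
  (1,7): δ = 131.57°  ·
  (2,3): δ = 117.25°  ·
  (2,4): δ = 34.63°  ·
  (2,5): δ = 25.78°  ·
  (2,6): δ = 65.08°  ·
  (2,7): δ = 100.98°  ·
  (3,4): δ = 97.39°  ·
  (3,5): δ = 36.97°  ·
  (3,6): δ = 2.33°  ✓
  (3,7): δ = 38.23°  ·
  (4,5): δ = 119.58°  ·
  (4,6): δ = 80.29°  ·
  (4,7): δ = 44.38°  ·
  (5,6): δ = 140.70°  ·
  (5,7): δ = 104.80°  ·
  (6,7): δ = 144.10°  ·
antipodal pairs: 2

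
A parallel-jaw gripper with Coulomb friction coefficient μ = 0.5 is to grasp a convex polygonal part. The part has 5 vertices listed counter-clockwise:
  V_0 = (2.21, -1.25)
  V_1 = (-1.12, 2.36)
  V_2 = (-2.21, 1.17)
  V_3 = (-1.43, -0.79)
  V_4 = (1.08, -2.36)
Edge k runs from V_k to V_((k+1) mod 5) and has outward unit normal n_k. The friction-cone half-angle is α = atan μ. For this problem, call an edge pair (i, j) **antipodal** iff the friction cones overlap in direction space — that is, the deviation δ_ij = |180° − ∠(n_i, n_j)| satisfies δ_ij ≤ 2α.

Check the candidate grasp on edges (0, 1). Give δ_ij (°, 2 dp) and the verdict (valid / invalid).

δ = 85.18°, invalid

α = atan 0.5 = 26.57°;  2α = 53.13°
edge 0: e_0 = (-3.33, +3.61);  n_0 = (+0.7350, +0.6780)
edge 1: e_1 = (-1.09, -1.19);  n_1 = (-0.7374, +0.6754)
∠(n_0, n_1) = 94.82°
δ = |180° − 94.82°| = 85.18°
85.18° > 2α = 53.13°  →  invalid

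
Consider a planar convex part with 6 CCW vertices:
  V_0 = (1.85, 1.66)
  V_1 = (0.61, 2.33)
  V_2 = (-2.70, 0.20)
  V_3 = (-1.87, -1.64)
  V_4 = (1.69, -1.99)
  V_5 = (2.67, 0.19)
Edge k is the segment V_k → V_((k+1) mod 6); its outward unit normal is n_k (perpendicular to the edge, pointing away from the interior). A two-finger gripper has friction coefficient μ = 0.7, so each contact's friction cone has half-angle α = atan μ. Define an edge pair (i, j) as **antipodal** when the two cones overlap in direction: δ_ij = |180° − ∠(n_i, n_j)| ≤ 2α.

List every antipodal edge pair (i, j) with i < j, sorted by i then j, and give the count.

count = 7; pairs: (0,2), (0,3), (1,3), (1,4), (2,4), (2,5), (3,5)

α = atan 0.7 = 34.99°;  2α = 69.98°
n_0 = (+0.4754, +0.8798)
n_1 = (-0.5411, +0.8409)
n_2 = (-0.9116, -0.4112)
n_3 = (-0.0978, -0.9952)
n_4 = (+0.9121, -0.4100)
n_5 = (+0.8733, +0.4872)
  (0,1): δ = 118.86°  ·
  (0,2): δ = 37.34°  ✓
  (0,3): δ = 22.77°  ✓
  (0,4): δ = 94.18°  ·
  (0,5): δ = 147.54°  ·
  (1,2): δ = 98.48°  ·
  (1,3): δ = 38.38°  ✓
  (1,4): δ = 33.03°  ✓
  (1,5): δ = 86.39°  ·
  (2,3): δ = 119.89°  ·
  (2,4): δ = 48.49°  ✓
  (2,5): δ = 4.87°  ✓
  (3,4): δ = 108.59°  ·
  (3,5): δ = 55.23°  ✓
  (4,5): δ = 126.64°  ·
antipodal pairs: 7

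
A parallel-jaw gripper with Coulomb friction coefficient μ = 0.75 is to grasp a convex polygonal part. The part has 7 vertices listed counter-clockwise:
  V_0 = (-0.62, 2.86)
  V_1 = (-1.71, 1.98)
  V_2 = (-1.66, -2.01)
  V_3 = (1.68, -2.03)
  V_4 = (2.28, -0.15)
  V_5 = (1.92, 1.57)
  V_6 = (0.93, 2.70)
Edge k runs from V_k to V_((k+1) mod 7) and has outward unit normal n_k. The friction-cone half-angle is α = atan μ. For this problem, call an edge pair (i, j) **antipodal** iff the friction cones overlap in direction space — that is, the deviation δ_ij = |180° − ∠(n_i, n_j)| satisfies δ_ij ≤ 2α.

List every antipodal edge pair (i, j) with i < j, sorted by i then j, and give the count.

α = atan 0.75 = 36.87°;  2α = 73.74°
n_0 = (-0.6282, +0.7781)
n_1 = (-0.9999, -0.0125)
n_2 = (-0.0060, -1.0000)
n_3 = (+0.9527, -0.3040)
n_4 = (+0.9788, +0.2049)
n_5 = (+0.7522, +0.6590)
n_6 = (+0.1027, +0.9947)
  (0,1): δ = 128.20°  ·
  (0,2): δ = 39.26°  ✓
  (0,3): δ = 33.38°  ✓
  (0,4): δ = 62.91°  ✓
  (0,5): δ = 92.31°  ·
  (0,6): δ = 135.19°  ·
  (1,2): δ = 91.06°  ·
  (1,3): δ = 18.42°  ✓
  (1,4): δ = 11.10°  ✓
  (1,5): δ = 40.50°  ✓
  (1,6): δ = 83.39°  ·
  (2,3): δ = 107.36°  ·
  (2,4): δ = 77.84°  ·
  (2,5): δ = 48.44°  ✓
  (2,6): δ = 5.55°  ✓
  (3,4): δ = 150.48°  ·
  (3,5): δ = 121.08°  ·
  (3,6): δ = 78.19°  ·
  (4,5): δ = 150.60°  ·
  (4,6): δ = 107.72°  ·
  (5,6): δ = 137.12°  ·
antipodal pairs: 8

count = 8; pairs: (0,2), (0,3), (0,4), (1,3), (1,4), (1,5), (2,5), (2,6)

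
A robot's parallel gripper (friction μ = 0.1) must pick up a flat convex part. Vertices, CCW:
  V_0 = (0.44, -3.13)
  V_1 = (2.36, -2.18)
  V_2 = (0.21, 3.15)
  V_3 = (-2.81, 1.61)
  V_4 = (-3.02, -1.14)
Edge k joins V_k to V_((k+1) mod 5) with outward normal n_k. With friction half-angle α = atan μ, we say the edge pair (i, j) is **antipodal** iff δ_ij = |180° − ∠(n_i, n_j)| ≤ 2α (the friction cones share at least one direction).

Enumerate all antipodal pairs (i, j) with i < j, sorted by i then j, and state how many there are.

count = 1; pairs: (0,2)

α = atan 0.1 = 5.71°;  2α = 11.42°
n_0 = (+0.4435, -0.8963)
n_1 = (+0.9274, +0.3741)
n_2 = (-0.4543, +0.8909)
n_3 = (-0.9971, +0.0761)
n_4 = (-0.4986, -0.8669)
  (0,1): δ = 94.36°  ·
  (0,2): δ = 0.69°  ✓
  (0,3): δ = 59.31°  ·
  (0,4): δ = 123.77°  ·
  (1,2): δ = 84.95°  ·
  (1,3): δ = 26.33°  ·
  (1,4): δ = 38.13°  ·
  (2,3): δ = 121.39°  ·
  (2,4): δ = 56.92°  ·
  (3,4): δ = 115.54°  ·
antipodal pairs: 1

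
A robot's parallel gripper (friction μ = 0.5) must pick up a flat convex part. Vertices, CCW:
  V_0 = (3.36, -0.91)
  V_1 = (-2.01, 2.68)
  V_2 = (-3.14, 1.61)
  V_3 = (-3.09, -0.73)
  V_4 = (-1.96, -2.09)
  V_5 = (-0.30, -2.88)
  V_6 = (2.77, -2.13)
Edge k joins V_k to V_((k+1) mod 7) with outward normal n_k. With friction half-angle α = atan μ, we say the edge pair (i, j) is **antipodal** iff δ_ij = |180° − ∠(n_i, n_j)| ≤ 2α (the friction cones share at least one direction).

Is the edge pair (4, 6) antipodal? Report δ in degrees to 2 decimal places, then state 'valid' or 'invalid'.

δ = 90.36°, invalid

α = atan 0.5 = 26.57°;  2α = 53.13°
edge 4: e_4 = (+1.66, -0.79);  n_4 = (-0.4297, -0.9030)
edge 6: e_6 = (+0.59, +1.22);  n_6 = (+0.9003, -0.4354)
∠(n_4, n_6) = 89.64°
δ = |180° − 89.64°| = 90.36°
90.36° > 2α = 53.13°  →  invalid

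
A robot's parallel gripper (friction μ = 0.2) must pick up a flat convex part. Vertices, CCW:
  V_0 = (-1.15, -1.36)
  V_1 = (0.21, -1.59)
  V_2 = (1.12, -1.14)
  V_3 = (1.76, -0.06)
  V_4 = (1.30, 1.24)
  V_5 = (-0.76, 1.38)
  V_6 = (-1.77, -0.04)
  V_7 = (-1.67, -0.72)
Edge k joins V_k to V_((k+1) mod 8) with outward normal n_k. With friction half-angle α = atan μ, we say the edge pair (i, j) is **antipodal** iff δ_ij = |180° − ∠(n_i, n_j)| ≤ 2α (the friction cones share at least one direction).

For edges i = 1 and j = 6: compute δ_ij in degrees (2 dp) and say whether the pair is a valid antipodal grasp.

α = atan 0.2 = 11.31°;  2α = 22.62°
edge 1: e_1 = (+0.91, +0.45);  n_1 = (+0.4433, -0.8964)
edge 6: e_6 = (+0.10, -0.68);  n_6 = (-0.9894, -0.1455)
∠(n_1, n_6) = 107.95°
δ = |180° − 107.95°| = 72.05°
72.05° > 2α = 22.62°  →  invalid

δ = 72.05°, invalid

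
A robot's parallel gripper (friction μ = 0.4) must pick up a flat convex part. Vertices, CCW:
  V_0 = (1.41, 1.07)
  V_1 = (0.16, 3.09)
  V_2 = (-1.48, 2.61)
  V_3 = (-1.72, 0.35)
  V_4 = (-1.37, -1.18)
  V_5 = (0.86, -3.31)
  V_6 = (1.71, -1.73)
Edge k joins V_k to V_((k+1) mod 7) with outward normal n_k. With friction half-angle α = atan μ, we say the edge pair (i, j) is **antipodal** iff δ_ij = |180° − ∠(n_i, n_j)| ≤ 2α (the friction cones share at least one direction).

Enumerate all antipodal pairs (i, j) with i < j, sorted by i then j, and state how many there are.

count = 8; pairs: (0,2), (0,3), (0,4), (2,5), (2,6), (3,5), (3,6), (4,6)

α = atan 0.4 = 21.80°;  2α = 43.60°
n_0 = (+0.8504, +0.5262)
n_1 = (-0.2809, +0.9597)
n_2 = (-0.9944, +0.1056)
n_3 = (-0.9748, -0.2230)
n_4 = (-0.6907, -0.7231)
n_5 = (+0.8807, -0.4738)
n_6 = (+0.9943, +0.1065)
  (0,1): δ = 105.44°  ·
  (0,2): δ = 37.81°  ✓
  (0,3): δ = 18.86°  ✓
  (0,4): δ = 14.56°  ✓
  (0,5): δ = 119.97°  ·
  (0,6): δ = 154.37°  ·
  (1,2): δ = 112.38°  ·
  (1,3): δ = 93.43°  ·
  (1,4): δ = 60.00°  ·
  (1,5): δ = 45.41°  ·
  (1,6): δ = 79.80°  ·
  (2,3): δ = 161.05°  ·
  (2,4): δ = 127.62°  ·
  (2,5): δ = 22.22°  ✓
  (2,6): δ = 12.18°  ✓
  (3,4): δ = 146.57°  ·
  (3,5): δ = 41.16°  ✓
  (3,6): δ = 6.77°  ✓
  (4,5): δ = 74.59°  ·
  (4,6): δ = 40.20°  ✓
  (5,6): δ = 145.61°  ·
antipodal pairs: 8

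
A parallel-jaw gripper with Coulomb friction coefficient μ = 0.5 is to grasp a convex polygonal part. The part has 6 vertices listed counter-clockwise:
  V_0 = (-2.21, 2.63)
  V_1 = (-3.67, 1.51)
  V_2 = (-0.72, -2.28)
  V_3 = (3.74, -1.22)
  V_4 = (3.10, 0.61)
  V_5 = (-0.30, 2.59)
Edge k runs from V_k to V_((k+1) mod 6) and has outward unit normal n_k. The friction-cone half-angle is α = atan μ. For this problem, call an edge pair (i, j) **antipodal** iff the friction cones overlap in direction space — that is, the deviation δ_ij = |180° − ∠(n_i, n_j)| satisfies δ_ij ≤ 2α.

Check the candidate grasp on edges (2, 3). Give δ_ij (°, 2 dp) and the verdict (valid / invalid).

α = atan 0.5 = 26.57°;  2α = 53.13°
edge 2: e_2 = (+4.46, +1.06);  n_2 = (+0.2312, -0.9729)
edge 3: e_3 = (-0.64, +1.83);  n_3 = (+0.9439, +0.3301)
∠(n_2, n_3) = 95.91°
δ = |180° − 95.91°| = 84.09°
84.09° > 2α = 53.13°  →  invalid

δ = 84.09°, invalid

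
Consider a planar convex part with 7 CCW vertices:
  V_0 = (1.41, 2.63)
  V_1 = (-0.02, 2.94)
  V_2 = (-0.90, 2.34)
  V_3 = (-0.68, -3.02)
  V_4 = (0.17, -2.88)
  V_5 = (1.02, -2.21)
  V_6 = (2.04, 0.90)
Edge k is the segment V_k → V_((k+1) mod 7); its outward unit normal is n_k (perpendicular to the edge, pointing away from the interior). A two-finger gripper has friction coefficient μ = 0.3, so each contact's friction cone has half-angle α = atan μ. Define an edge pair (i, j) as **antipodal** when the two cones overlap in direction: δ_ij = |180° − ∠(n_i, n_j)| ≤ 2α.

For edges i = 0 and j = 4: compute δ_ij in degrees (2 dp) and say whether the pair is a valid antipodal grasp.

α = atan 0.3 = 16.70°;  2α = 33.40°
edge 0: e_0 = (-1.43, +0.31);  n_0 = (+0.2119, +0.9773)
edge 4: e_4 = (+0.85, +0.67);  n_4 = (+0.6190, -0.7854)
∠(n_0, n_4) = 129.52°
δ = |180° − 129.52°| = 50.48°
50.48° > 2α = 33.40°  →  invalid

δ = 50.48°, invalid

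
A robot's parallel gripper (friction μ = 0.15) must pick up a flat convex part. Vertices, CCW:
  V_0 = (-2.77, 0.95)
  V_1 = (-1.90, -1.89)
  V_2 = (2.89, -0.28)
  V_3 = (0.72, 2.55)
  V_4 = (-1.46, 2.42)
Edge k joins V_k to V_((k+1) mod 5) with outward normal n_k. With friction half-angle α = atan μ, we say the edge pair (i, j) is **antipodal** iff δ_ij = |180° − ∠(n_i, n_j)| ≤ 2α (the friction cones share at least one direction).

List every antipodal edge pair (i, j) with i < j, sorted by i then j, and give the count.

α = atan 0.15 = 8.53°;  2α = 17.06°
n_0 = (-0.9561, -0.2929)
n_1 = (+0.3186, -0.9479)
n_2 = (+0.7936, +0.6085)
n_3 = (-0.0595, +0.9982)
n_4 = (-0.7466, +0.6653)
  (0,1): δ = 88.45°  ·
  (0,2): δ = 20.45°  ·
  (0,3): δ = 76.38°  ·
  (0,4): δ = 121.26°  ·
  (1,2): δ = 71.10°  ·
  (1,3): δ = 15.17°  ✓
  (1,4): δ = 29.72°  ·
  (2,3): δ = 124.07°  ·
  (2,4): δ = 79.19°  ·
  (3,4): δ = 135.12°  ·
antipodal pairs: 1

count = 1; pairs: (1,3)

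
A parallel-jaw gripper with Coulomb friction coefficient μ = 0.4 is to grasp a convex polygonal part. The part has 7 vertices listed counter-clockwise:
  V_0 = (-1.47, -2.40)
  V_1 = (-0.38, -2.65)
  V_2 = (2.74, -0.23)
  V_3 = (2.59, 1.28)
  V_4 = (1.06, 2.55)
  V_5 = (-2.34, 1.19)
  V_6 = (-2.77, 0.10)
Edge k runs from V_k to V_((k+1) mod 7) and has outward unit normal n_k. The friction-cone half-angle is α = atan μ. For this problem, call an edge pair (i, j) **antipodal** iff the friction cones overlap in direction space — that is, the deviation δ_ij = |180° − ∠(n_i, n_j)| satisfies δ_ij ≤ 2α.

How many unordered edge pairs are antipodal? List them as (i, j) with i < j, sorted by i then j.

α = atan 0.4 = 21.80°;  2α = 43.60°
n_0 = (-0.2236, -0.9747)
n_1 = (+0.6129, -0.7902)
n_2 = (+0.9951, +0.0989)
n_3 = (+0.6387, +0.7695)
n_4 = (-0.3714, +0.9285)
n_5 = (-0.9302, +0.3670)
n_6 = (-0.8872, -0.4614)
  (0,1): δ = 129.28°  ·
  (0,2): δ = 71.41°  ·
  (0,3): δ = 26.78°  ✓
  (0,4): δ = 34.72°  ✓
  (0,5): δ = 81.39°  ·
  (0,6): δ = 130.39°  ·
  (1,2): δ = 122.13°  ·
  (1,3): δ = 77.49°  ·
  (1,4): δ = 16.00°  ✓
  (1,5): δ = 30.67°  ✓
  (1,6): δ = 79.68°  ·
  (2,3): δ = 135.37°  ·
  (2,4): δ = 73.87°  ·
  (2,5): δ = 27.20°  ✓
  (2,6): δ = 21.80°  ✓
  (3,4): δ = 118.50°  ·
  (3,5): δ = 71.83°  ·
  (3,6): δ = 22.83°  ✓
  (4,5): δ = 133.33°  ·
  (4,6): δ = 84.33°  ·
  (5,6): δ = 131.00°  ·
antipodal pairs: 7

count = 7; pairs: (0,3), (0,4), (1,4), (1,5), (2,5), (2,6), (3,6)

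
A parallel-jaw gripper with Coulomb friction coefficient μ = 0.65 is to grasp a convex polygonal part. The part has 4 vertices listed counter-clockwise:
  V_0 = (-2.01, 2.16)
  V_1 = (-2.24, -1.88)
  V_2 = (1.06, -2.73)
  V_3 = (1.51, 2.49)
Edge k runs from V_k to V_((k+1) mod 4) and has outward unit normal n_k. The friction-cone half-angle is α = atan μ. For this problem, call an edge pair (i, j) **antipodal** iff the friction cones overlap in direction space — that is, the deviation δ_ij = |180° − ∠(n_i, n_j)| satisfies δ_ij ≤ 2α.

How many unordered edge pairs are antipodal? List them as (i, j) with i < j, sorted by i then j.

α = atan 0.65 = 33.02°;  2α = 66.05°
n_0 = (-0.9984, +0.0568)
n_1 = (-0.2494, -0.9684)
n_2 = (+0.9963, -0.0859)
n_3 = (-0.0933, +0.9956)
  (0,1): δ = 101.19°  ·
  (0,2): δ = 1.67°  ✓
  (0,3): δ = 98.61°  ·
  (1,2): δ = 80.48°  ·
  (1,3): δ = 19.80°  ✓
  (2,3): δ = 79.72°  ·
antipodal pairs: 2

count = 2; pairs: (0,2), (1,3)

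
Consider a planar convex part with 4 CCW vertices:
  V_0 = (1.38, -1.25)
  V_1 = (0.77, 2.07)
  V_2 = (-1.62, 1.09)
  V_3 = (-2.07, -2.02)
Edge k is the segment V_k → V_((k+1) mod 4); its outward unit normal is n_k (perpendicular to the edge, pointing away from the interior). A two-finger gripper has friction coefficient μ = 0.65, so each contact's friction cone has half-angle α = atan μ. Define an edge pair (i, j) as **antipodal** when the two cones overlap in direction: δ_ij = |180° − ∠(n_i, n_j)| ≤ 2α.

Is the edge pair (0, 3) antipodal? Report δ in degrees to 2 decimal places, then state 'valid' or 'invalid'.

α = atan 0.65 = 33.02°;  2α = 66.05°
edge 0: e_0 = (-0.61, +3.32);  n_0 = (+0.9835, +0.1807)
edge 3: e_3 = (+3.45, +0.77);  n_3 = (+0.2178, -0.9760)
∠(n_0, n_3) = 87.83°
δ = |180° − 87.83°| = 92.17°
92.17° > 2α = 66.05°  →  invalid

δ = 92.17°, invalid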